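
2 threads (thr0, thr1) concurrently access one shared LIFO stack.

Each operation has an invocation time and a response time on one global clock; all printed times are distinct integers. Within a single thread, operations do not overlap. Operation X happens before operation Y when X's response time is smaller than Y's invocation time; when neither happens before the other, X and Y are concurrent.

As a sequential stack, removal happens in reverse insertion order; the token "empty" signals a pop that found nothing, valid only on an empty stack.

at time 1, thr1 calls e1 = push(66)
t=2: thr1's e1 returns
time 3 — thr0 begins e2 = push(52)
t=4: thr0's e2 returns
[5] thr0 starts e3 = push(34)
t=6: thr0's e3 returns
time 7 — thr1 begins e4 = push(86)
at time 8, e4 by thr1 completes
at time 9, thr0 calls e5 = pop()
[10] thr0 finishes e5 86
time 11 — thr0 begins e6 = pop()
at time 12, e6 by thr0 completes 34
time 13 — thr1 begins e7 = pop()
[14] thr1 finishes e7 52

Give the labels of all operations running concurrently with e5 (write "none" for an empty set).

none

e5 spans [9,10]; an op avoiding the whole window 9..10 is ordered, any other is concurrent
e1 [1,2]: before
e2 [3,4]: before
e3 [5,6]: before
e4 [7,8]: before
e6 [11,12]: after
e7 [13,14]: after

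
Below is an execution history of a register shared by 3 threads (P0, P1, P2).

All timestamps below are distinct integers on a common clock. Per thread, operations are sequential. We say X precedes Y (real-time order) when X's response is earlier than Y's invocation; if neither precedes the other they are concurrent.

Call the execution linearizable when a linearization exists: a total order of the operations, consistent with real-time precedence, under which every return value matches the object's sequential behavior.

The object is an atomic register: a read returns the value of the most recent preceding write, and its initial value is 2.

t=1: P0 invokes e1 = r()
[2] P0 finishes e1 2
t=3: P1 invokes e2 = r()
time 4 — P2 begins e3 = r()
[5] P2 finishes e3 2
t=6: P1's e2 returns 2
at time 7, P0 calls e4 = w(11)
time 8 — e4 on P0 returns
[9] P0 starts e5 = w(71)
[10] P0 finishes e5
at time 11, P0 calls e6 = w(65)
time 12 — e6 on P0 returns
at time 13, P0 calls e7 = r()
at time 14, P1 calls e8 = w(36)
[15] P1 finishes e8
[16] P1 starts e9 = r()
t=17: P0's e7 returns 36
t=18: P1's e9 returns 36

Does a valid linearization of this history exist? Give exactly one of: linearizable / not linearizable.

witness order: e1, e2, e3, e4, e5, e6, e8, e7, e9
1. e1 r() → 2, leaving value 2
2. e2 r() → 2, leaving value 2
3. e3 r() → 2, leaving value 2
4. e4 w(11), leaving value 11
5. e5 w(71), leaving value 71
6. e6 w(65), leaving value 65
7. e8 w(36), leaving value 36
8. e7 r() → 36, leaving value 36
9. e9 r() → 36, leaving value 36

linearizable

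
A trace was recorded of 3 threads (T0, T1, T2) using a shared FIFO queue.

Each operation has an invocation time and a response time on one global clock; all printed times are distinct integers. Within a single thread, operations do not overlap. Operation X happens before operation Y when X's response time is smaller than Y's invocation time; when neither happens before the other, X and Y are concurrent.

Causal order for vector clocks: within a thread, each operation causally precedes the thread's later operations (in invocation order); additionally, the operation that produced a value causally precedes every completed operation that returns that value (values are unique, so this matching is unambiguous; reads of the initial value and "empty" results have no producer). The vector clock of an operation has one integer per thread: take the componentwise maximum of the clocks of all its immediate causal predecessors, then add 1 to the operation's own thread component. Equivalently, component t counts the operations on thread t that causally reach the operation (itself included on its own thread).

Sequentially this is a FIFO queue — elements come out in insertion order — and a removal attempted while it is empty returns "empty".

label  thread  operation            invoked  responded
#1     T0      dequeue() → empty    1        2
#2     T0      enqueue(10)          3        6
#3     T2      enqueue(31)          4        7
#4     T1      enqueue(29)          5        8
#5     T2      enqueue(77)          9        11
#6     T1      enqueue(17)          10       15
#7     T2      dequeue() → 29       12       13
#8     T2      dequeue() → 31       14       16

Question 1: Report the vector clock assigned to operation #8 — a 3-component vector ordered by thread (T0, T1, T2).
(0, 1, 4)

invoked at 4, #3 has no predecessors; its own T2 bump gives (0, 0, 1)
invoked at 5, #4 has no predecessors; its own T1 bump gives (0, 1, 0)
invoked at 1, #1 has no predecessors; its own T0 bump gives (1, 0, 0)
#5 (invocation 9): componentwise max over VC(#3)=(0, 0, 1), +1 at T2, giving (0, 0, 2)
#6 (invocation 10): componentwise max over VC(#4)=(0, 1, 0), +1 at T1, giving (0, 2, 0)
#2 (invocation 3): componentwise max over VC(#1)=(1, 0, 0), +1 at T0, giving (2, 0, 0)
#7 (invocation 12): componentwise max over VC(#4)=(0, 1, 0), VC(#5)=(0, 0, 2), +1 at T2, giving (0, 1, 3)
#8 (invocation 14): componentwise max over VC(#3)=(0, 0, 1), VC(#7)=(0, 1, 3), +1 at T2, giving (0, 1, 4)
target: VC(#8) = (0, 1, 4)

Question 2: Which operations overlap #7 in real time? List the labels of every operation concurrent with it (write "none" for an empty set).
#6

overlap test against #7 [12,13]: concurrent iff the interval meets 12..13
#1 [1,2]: before
#2 [3,6]: before
#3 [4,7]: before
#4 [5,8]: before
#5 [9,11]: before
#6 [10,15]: concurrent
#8 [14,16]: after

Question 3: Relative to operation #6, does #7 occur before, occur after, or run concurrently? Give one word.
concurrent

#7 spans [12,13], #6 spans [10,15]
the intervals overlap in both directions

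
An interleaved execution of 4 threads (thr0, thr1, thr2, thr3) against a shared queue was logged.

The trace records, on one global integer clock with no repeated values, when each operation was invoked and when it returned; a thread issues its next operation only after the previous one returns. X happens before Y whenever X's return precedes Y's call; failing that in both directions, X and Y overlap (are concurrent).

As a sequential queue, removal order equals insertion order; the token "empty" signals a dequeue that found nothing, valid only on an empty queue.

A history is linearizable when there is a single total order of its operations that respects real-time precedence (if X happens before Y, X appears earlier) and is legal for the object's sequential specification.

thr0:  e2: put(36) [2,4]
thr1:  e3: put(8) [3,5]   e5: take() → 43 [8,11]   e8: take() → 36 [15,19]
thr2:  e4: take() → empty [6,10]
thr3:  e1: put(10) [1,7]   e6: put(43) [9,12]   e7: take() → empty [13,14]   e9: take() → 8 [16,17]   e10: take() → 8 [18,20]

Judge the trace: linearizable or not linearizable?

events 1..9 are fine; event 10 — the response of e4 at time 10 — makes the prefix non-linearizable
checked exhaustively: 8 real-time-consistent orders of 4 completed operations, zero legal queue replays
including or dropping the 2 pending operations (e5, e6) in any combination fails
e.g. e1, e2, e3, e4 (pending dropped): illegal at step 4, since e4 take() → empty cannot apply there
e.g. e1, e3, e2, e4 (pending dropped): illegal at step 4, since e4 take() → empty cannot apply there

not linearizable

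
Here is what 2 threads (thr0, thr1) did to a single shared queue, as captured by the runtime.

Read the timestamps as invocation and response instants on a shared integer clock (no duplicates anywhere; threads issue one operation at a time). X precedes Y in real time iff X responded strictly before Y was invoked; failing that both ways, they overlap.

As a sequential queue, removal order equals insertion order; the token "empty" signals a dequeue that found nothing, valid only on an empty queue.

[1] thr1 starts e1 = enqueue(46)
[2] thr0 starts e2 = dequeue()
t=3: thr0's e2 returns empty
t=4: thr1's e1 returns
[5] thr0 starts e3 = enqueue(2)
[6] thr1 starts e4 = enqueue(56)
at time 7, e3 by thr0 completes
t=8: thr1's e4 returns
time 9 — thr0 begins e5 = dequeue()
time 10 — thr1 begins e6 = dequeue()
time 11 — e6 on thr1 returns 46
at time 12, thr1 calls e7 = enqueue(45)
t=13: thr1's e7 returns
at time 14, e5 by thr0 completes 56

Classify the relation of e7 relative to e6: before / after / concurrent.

after

e7 spans [12,13], e6 spans [10,11]
resp(e6)=11 < inv(e7)=12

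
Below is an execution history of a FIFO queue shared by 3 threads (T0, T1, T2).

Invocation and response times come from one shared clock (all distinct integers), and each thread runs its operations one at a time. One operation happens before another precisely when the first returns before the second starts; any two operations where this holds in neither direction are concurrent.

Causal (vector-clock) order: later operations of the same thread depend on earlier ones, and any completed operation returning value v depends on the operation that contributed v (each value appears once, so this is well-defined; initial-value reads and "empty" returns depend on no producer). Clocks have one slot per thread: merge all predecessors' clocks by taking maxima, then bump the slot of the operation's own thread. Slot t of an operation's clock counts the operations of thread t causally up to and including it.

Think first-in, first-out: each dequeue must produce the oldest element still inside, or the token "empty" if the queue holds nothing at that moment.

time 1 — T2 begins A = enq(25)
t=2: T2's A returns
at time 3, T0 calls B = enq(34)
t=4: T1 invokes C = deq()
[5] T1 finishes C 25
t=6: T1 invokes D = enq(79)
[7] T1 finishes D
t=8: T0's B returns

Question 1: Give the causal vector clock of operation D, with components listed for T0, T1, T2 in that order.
Answer: (0, 2, 1)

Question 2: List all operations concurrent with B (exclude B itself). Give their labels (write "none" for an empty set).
Answer: C, D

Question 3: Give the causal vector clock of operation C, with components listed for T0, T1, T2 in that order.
Answer: (0, 1, 1)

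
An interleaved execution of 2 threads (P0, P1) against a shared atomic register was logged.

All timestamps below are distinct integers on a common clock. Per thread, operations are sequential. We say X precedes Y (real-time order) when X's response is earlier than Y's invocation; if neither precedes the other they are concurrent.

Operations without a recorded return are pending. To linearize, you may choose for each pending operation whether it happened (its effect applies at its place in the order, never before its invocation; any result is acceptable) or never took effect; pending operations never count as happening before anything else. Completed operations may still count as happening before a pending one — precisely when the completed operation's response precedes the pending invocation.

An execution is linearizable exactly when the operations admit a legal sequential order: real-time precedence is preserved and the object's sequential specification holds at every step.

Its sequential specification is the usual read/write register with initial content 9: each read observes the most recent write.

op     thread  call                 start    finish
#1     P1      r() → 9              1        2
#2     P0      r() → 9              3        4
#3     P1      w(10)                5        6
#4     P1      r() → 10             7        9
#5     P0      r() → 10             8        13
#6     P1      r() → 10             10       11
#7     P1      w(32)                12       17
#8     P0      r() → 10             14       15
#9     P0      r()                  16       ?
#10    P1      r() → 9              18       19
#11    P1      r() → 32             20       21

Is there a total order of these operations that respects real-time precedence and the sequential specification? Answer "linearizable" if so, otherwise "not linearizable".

cut after 18 events: linearizable; cut after 19 events (#10 responds, time 19): not linearizable
all 7 real-time-respecting orders fail — 9 completed atomic register operations, no legal replay
every completion of the 1 pending operation (#9) was checked; none linearizes
e.g. #1, #2, #3, #4, #5, #6, #7, #8, #10 (pending dropped): illegal at step 8, since #8 r() → 10 cannot apply there
e.g. #1, #2, #3, #4, #5, #6, #8, #7, #10 (pending dropped): illegal at step 9, since #10 r() → 9 cannot apply there

not linearizable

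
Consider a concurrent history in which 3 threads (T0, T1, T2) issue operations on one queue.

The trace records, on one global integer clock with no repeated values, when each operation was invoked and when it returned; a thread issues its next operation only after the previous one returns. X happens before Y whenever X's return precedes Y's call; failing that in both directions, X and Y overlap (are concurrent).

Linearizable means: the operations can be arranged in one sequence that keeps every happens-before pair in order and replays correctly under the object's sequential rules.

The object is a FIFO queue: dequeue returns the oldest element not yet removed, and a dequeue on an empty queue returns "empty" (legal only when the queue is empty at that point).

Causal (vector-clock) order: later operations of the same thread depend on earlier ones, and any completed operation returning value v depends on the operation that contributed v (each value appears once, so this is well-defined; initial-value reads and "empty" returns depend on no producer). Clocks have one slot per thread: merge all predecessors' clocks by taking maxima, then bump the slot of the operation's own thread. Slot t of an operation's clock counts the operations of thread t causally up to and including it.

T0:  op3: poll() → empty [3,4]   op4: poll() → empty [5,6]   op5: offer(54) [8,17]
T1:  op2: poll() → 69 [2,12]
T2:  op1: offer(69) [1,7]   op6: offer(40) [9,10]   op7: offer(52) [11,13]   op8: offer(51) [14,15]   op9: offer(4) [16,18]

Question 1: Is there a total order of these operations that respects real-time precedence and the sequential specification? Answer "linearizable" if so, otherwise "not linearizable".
a witness: op1, op2, op3, op4, op5, op6, op7, op8, op9
after step 1 (op1 offer(69)): queue <69>
after step 2 (op2 poll() → 69): queue <>
after step 3 (op3 poll() → empty): queue <>
after step 4 (op4 poll() → empty): queue <>
after step 5 (op5 offer(54)): queue <54>
after step 6 (op6 offer(40)): queue <54,40>
after step 7 (op7 offer(52)): queue <54,40,52>
after step 8 (op8 offer(51)): queue <54,40,52,51>
after step 9 (op9 offer(4)): queue <54,40,52,51,4>

linearizable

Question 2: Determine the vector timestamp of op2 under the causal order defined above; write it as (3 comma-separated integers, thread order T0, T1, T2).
op1 (invocation 1): nothing precedes it; T2's component alone gives (0, 0, 1)
op3 (invocation 3): nothing precedes it; T0's component alone gives (1, 0, 0)
from VC(op1)=(0, 0, 1), op6 (invoked 9) maxes components and bumps T2 → (0, 0, 2)
from VC(op1)=(0, 0, 1), op2 (invoked 2) maxes components and bumps T1 → (0, 1, 1)
from VC(op3)=(1, 0, 0), op4 (invoked 5) maxes components and bumps T0 → (2, 0, 0)
from VC(op6)=(0, 0, 2), op7 (invoked 11) maxes components and bumps T2 → (0, 0, 3)
from VC(op4)=(2, 0, 0), op5 (invoked 8) maxes components and bumps T0 → (3, 0, 0)
from VC(op7)=(0, 0, 3), op8 (invoked 14) maxes components and bumps T2 → (0, 0, 4)
from VC(op8)=(0, 0, 4), op9 (invoked 16) maxes components and bumps T2 → (0, 0, 5)
target: VC(op2) = (0, 1, 1)

(0, 1, 1)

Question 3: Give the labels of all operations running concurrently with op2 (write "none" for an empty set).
op2 spans [2,12]: anything still running between times 2 and 12 counts as concurrent
op1 [1,7]: concurrent
op3 [3,4]: concurrent
op4 [5,6]: concurrent
op5 [8,17]: concurrent
op6 [9,10]: concurrent
op7 [11,13]: concurrent
op8 [14,15]: after
op9 [16,18]: after

op1, op3, op4, op5, op6, op7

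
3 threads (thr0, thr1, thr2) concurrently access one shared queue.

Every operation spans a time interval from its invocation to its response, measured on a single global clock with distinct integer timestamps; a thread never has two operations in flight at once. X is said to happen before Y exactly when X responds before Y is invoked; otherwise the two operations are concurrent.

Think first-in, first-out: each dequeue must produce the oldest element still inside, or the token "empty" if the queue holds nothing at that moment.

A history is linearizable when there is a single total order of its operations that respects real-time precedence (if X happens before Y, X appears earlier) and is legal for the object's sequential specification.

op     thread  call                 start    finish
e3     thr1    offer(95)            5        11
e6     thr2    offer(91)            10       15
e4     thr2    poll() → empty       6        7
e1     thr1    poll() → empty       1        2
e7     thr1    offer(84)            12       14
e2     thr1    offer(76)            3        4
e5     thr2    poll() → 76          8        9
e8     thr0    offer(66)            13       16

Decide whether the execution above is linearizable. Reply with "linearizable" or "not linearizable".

events 1..6 are fine; event 7 — the response of e4 at time 7 — makes the prefix non-linearizable
a single order respects real time; the 3 completed queue operations fail replay along it
no completion choice of the 1 pending operation (e3) rescues it — every subset was tried
sample order e1, e2, e4 (pending dropped) stalls at step 3 — e4 poll() → empty has no legal effect

not linearizable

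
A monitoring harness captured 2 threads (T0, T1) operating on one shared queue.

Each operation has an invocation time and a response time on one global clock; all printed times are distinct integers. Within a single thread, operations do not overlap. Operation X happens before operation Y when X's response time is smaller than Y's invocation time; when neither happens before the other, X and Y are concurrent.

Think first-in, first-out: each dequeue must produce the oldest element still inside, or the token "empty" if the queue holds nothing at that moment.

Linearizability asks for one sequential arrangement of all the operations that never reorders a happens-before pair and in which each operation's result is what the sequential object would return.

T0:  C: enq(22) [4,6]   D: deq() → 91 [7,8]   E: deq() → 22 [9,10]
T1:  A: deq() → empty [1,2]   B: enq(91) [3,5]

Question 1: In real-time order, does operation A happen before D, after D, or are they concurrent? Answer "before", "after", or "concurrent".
before

A spans [1,2], D spans [7,8]
resp(A)=2 < inv(D)=7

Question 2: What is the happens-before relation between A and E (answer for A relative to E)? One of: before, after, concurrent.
before

A spans [1,2], E spans [9,10]
resp(A)=2 < inv(E)=9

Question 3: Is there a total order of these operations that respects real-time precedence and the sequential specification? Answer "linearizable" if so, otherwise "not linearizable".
linearizable

witness order: A, B, C, D, E
step 1: A deq() → empty — queue <>
step 2: B enq(91) — queue <91>
step 3: C enq(22) — queue <91,22>
step 4: D deq() → 91 — queue <22>
step 5: E deq() → 22 — queue <>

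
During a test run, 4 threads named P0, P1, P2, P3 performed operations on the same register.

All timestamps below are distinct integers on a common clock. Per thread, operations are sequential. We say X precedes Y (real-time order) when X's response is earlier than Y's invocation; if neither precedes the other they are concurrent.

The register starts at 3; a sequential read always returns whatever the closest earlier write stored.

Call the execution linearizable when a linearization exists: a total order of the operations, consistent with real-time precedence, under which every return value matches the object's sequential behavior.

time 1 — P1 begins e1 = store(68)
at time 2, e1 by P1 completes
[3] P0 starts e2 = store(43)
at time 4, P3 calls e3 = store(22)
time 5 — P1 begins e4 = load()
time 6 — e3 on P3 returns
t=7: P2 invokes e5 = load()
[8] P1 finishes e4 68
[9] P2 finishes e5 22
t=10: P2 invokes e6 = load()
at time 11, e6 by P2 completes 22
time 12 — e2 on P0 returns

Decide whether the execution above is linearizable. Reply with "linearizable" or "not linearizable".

witness order: e1, e4, e2, e3, e5, e6
step 1: e1 store(68) — value 68
step 2: e4 load() → 68 — value 68
step 3: e2 store(43) — value 43
step 4: e3 store(22) — value 22
step 5: e5 load() → 22 — value 22
step 6: e6 load() → 22 — value 22

linearizable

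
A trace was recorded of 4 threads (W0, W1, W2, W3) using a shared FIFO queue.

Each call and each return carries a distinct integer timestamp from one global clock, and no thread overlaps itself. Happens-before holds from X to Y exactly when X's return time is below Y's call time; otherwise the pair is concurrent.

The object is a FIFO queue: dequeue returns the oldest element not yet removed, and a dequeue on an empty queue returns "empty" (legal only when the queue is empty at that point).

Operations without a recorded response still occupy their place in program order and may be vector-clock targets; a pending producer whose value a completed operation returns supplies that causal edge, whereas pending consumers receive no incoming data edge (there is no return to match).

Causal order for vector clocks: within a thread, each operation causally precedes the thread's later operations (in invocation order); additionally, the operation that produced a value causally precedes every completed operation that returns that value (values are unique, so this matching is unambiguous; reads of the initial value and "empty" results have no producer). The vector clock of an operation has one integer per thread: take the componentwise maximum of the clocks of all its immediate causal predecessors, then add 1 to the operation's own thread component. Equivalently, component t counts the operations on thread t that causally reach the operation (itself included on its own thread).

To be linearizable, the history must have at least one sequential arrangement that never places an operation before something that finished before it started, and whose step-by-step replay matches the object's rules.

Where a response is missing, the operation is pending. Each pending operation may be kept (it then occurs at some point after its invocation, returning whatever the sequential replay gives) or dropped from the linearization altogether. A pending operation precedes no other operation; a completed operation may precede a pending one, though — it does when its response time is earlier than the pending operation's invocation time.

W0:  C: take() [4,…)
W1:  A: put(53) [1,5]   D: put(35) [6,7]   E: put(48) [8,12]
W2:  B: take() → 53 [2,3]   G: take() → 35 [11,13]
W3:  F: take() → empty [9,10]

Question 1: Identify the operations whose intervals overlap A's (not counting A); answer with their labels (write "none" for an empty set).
Answer: B, C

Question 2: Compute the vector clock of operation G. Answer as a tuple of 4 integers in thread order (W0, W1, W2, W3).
Answer: (0, 2, 2, 0)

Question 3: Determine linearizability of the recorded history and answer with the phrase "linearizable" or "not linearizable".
not linearizable

cut after 12 events: linearizable; cut after 13 events (G responds, time 13): not linearizable
real-time-consistent orders of the 6 completed operations: 6 — all fail the FIFO queue replay
completion choices over the 1 pending operation (C) were checked; none helps
one such order, A, B, D, E, F, G (pending dropped), breaks at step 5 where F take() → empty is illegal
one such order, A, B, D, F, E, G (pending dropped), breaks at step 4 where F take() → empty is illegal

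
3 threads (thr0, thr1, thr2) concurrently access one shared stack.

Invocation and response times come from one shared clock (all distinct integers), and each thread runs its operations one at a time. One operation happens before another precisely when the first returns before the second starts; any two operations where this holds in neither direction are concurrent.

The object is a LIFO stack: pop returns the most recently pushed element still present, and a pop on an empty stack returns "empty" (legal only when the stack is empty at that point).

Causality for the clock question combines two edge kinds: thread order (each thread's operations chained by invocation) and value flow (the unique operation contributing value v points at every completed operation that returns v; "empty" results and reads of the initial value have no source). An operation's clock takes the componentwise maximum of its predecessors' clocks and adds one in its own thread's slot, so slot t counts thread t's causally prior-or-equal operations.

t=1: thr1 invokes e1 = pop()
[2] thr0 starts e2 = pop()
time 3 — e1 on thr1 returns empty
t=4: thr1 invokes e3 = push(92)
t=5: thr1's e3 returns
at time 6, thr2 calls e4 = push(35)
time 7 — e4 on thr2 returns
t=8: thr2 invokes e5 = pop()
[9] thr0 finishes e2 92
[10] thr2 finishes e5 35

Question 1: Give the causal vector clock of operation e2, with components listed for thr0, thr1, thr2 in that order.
(1, 2, 0)

e4 (invocation 6): nothing precedes it; thr2's component alone gives (0, 0, 1)
e1 (invocation 1): nothing precedes it; thr1's component alone gives (0, 1, 0)
from VC(e4)=(0, 0, 1), e5 (invoked 8) maxes components and bumps thr2 → (0, 0, 2)
from VC(e1)=(0, 1, 0), e3 (invoked 4) maxes components and bumps thr1 → (0, 2, 0)
from VC(e3)=(0, 2, 0), e2 (invoked 2) maxes components and bumps thr0 → (1, 2, 0)
target: VC(e2) = (1, 2, 0)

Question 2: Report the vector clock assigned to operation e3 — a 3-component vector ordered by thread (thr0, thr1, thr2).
(0, 2, 0)

VC(e4, invoked at 6): no causal predecessors; +1 on thr2 → (0, 0, 1)
VC(e1, invoked at 1): no causal predecessors; +1 on thr1 → (0, 1, 0)
VC(e5, invoked at 8): max of VC(e4)=(0, 0, 1), then +1 on thread thr2 → (0, 0, 2)
VC(e3, invoked at 4): max of VC(e1)=(0, 1, 0), then +1 on thread thr1 → (0, 2, 0)
VC(e2, invoked at 2): max of VC(e3)=(0, 2, 0), then +1 on thread thr0 → (1, 2, 0)
target: VC(e3) = (0, 2, 0)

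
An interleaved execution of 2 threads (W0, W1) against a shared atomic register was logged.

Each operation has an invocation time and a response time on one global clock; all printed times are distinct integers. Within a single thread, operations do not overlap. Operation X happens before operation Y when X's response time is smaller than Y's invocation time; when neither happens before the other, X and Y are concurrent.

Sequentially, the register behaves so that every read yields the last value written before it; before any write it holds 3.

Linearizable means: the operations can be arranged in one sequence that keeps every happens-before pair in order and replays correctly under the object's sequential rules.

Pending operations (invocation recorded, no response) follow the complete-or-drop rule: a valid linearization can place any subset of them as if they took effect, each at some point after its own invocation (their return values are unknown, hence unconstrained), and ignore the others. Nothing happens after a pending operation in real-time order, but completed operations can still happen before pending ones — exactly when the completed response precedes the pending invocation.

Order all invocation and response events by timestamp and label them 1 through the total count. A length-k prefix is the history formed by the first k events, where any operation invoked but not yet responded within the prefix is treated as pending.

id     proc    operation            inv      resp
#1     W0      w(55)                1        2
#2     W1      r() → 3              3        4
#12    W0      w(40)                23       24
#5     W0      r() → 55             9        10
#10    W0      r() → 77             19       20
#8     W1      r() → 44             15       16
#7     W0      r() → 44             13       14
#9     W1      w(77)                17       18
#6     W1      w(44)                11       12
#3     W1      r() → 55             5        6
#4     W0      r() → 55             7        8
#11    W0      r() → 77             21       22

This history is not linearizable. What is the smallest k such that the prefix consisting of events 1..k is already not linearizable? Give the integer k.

events 1..3 are linearizable; a witness order is #1:
step 1: #1 w(55) — value 55
event 4 — #2's response, time 4 — after it, nothing linearizes
one such order, #1, #2, breaks at step 2 where #2 r() → 3 is illegal

4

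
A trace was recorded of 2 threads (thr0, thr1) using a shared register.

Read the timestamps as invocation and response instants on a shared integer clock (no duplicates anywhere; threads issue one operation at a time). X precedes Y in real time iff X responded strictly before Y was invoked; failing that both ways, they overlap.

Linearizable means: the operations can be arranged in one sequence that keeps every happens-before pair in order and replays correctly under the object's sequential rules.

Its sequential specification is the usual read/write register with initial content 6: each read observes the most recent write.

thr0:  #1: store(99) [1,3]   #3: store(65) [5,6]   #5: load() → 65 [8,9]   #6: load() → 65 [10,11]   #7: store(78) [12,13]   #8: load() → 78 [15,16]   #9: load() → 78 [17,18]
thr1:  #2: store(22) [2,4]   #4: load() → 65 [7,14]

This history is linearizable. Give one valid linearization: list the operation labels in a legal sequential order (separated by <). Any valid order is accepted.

after step 1 (#1 store(99)): value 99
after step 2 (#2 store(22)): value 22
after step 3 (#3 store(65)): value 65
after step 4 (#4 load() → 65): value 65
after step 5 (#5 load() → 65): value 65
after step 6 (#6 load() → 65): value 65
after step 7 (#7 store(78)): value 78
after step 8 (#8 load() → 78): value 78
after step 9 (#9 load() → 78): value 78

#1 < #2 < #3 < #4 < #5 < #6 < #7 < #8 < #9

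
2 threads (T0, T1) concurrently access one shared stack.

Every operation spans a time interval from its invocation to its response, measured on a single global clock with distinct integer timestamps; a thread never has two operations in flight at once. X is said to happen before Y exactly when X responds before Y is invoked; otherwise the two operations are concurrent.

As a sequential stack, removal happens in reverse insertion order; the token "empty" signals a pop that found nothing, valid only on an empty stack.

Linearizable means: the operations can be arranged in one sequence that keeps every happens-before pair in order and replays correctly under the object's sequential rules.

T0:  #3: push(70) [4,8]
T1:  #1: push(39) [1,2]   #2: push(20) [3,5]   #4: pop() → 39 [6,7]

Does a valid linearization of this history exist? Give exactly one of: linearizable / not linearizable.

not linearizable

through event 6 a valid linearization exists; event 7 (#4 responding at time 7) ends that
the completed operations (3 total) allow one real-time order; the stack replay rejects it
no escape via the 1 pending operation (#3): every completion choice fails
sample order #1, #2, #4 (pending dropped) stalls at step 3 — #4 pop() → 39 has no legal effect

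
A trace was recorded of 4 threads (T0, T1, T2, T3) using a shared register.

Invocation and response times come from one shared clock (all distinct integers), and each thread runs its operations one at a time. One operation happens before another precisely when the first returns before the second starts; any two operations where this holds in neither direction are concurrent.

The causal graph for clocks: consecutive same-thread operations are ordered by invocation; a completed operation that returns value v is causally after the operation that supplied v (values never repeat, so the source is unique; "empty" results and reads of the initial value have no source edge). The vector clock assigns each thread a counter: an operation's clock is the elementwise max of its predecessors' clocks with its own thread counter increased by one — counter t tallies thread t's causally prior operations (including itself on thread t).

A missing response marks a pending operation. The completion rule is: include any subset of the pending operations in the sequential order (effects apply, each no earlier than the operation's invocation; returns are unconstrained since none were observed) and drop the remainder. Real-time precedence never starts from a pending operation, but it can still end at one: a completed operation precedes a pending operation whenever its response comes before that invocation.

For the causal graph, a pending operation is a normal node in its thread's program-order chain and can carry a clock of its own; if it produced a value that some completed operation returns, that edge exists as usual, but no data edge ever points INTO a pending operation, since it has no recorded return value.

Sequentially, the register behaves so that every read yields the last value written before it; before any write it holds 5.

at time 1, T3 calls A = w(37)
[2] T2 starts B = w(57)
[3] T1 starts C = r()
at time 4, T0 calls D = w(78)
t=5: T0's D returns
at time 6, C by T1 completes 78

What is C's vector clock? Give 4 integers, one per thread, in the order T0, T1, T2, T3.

(1, 1, 0, 0)

A, invoked 1, has no incoming edges; only T3's bump applies → (0, 0, 0, 1)
B, invoked 2, has no incoming edges; only T2's bump applies → (0, 0, 1, 0)
D, invoked 4, has no incoming edges; only T0's bump applies → (1, 0, 0, 0)
C, invoked 3, takes VC(D)=(1, 0, 0, 0) under max, adds 1 for T1 → (1, 1, 0, 0)
target: VC(C) = (1, 1, 0, 0)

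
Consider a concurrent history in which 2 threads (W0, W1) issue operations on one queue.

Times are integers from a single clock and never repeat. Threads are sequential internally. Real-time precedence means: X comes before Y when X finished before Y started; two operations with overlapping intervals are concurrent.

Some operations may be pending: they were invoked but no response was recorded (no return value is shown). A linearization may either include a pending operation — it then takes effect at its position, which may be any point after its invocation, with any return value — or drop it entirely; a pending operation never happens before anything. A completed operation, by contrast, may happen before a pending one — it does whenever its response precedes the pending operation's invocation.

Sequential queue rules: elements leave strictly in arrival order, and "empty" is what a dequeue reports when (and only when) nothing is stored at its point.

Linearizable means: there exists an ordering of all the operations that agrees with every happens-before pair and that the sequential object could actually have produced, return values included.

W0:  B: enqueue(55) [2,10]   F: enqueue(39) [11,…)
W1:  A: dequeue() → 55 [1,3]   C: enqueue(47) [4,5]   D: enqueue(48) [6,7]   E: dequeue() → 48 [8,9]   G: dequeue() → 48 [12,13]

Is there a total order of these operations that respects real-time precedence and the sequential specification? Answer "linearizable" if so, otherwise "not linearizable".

prefix check: 1..8 passes, 1..9 fails once E's time-9 response joins
exhaustive check: the 4 completed queue ops admit one real-time order; illegal
completion choices over the 1 pending operation (B) were checked; none helps
take A, C, D, E (pending dropped): step 1 already fails, because A dequeue() → 55 cannot occur there

not linearizable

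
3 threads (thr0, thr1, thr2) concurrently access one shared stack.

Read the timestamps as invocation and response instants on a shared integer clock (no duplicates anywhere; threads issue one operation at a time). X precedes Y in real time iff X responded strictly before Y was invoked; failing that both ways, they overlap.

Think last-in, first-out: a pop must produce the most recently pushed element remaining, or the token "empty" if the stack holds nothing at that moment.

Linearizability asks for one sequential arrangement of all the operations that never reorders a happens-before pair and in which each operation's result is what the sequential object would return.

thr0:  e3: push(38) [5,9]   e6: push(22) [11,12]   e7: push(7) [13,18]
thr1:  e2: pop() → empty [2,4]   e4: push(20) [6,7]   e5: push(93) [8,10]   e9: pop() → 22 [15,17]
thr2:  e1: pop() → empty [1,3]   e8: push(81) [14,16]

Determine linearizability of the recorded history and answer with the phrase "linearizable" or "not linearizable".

one valid linearization: e1, e2, e3, e4, e5, e6, e9, e7, e8
after step 1 (e1 pop() → empty): stack <>
after step 2 (e2 pop() → empty): stack <>
after step 3 (e3 push(38)): stack <38>
after step 4 (e4 push(20)): stack <38,20>
after step 5 (e5 push(93)): stack <38,20,93>
after step 6 (e6 push(22)): stack <38,20,93,22>
after step 7 (e9 pop() → 22): stack <38,20,93>
after step 8 (e7 push(7)): stack <38,20,93,7>
after step 9 (e8 push(81)): stack <38,20,93,7,81>

linearizable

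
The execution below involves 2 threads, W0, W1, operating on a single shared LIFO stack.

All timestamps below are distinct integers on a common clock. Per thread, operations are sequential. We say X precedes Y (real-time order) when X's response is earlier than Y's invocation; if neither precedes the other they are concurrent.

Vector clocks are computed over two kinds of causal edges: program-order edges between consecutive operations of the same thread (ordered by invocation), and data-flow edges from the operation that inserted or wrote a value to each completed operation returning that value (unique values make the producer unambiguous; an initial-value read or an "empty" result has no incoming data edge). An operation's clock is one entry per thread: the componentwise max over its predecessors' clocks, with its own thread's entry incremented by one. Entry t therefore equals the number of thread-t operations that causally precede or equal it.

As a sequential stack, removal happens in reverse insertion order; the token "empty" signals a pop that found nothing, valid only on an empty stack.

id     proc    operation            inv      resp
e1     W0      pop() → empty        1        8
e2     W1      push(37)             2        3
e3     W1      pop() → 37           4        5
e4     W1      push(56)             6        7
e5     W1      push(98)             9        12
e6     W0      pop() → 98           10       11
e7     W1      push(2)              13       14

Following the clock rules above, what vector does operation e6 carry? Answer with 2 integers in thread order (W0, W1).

e2 (invocation 2): nothing precedes it; W1's component alone gives (0, 1)
e1 (invocation 1): nothing precedes it; W0's component alone gives (1, 0)
e3 (invocation 4): componentwise max over VC(e2)=(0, 1), +1 at W1, giving (0, 2)
e4 (invocation 6): componentwise max over VC(e3)=(0, 2), +1 at W1, giving (0, 3)
e5 (invocation 9): componentwise max over VC(e4)=(0, 3), +1 at W1, giving (0, 4)
e7 (invocation 13): componentwise max over VC(e5)=(0, 4), +1 at W1, giving (0, 5)
e6 (invocation 10): componentwise max over VC(e1)=(1, 0), VC(e5)=(0, 4), +1 at W0, giving (2, 4)
target: VC(e6) = (2, 4)

(2, 4)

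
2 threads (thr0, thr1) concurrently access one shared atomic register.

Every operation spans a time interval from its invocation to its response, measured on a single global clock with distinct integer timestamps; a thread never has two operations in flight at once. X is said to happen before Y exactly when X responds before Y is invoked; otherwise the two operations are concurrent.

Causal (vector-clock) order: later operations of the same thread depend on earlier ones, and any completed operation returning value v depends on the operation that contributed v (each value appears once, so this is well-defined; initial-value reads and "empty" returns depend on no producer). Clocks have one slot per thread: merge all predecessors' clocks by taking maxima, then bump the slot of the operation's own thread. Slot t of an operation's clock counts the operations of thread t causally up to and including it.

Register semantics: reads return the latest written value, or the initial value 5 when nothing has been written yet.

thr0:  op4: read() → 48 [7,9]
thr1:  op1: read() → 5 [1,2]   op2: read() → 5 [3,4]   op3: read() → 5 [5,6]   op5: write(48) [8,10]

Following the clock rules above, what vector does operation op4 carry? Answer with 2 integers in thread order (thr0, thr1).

(1, 4)

root op op1, invoked 1: fresh clock plus thr1's own tick → (0, 1)
merge at op2 (invoked 3): VC(op1)=(0, 1), own-thread bump on thr1 → (0, 2)
merge at op3 (invoked 5): VC(op2)=(0, 2), own-thread bump on thr1 → (0, 3)
merge at op5 (invoked 8): VC(op3)=(0, 3), own-thread bump on thr1 → (0, 4)
merge at op4 (invoked 7): VC(op5)=(0, 4), own-thread bump on thr0 → (1, 4)
target: VC(op4) = (1, 4)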